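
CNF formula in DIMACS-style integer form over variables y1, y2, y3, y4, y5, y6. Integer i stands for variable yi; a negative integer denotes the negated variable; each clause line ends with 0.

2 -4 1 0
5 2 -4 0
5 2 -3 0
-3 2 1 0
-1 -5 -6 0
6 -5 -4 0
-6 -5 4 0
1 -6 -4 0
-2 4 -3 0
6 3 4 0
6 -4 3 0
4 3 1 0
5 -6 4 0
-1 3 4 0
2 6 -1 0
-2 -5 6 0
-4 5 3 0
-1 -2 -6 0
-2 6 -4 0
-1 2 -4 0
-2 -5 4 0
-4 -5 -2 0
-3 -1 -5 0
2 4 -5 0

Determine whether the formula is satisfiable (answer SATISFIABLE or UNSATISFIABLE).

UNSATISFIABLE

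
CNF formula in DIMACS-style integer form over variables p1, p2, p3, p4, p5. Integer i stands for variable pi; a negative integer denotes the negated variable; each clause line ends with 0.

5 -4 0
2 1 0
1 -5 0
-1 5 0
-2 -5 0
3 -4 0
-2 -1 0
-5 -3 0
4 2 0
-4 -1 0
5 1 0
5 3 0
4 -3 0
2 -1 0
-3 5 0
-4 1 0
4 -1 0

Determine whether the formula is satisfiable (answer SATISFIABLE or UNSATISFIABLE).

p1 = True:
  propagation gives p5=True, p2=False; an empty clause results — contradiction.
p1 = False:
  propagation gives p2=True, p5=False; an empty clause results — contradiction.
Every branch closes, so no satisfying assignment exists.

UNSATISFIABLE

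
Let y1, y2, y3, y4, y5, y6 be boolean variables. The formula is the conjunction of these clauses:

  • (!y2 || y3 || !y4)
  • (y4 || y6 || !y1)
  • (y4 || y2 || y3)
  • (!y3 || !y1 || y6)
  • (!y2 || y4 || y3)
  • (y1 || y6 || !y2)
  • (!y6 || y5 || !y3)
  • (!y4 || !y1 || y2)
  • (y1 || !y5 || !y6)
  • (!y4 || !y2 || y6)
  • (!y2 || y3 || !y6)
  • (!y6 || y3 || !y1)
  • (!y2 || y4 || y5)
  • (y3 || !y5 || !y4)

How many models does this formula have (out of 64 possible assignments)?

Split on y2, then y3.
  y2=T, y3=T: remaining (y1,y4,y5,y6) ∈ {(T,F,T,T); (T,T,T,T)} — 2.
  y2=T, y3=F: a clause becomes empty — 0.
  y2=F, y3=T: 5 of the 16 assignments to (y1,y4,y5,y6) work.
  y2=F, y3=F: remaining (y1,y4,y5,y6) ∈ {(F,T,F,F); (F,T,F,T)} — 2.
Total: 2 + 0 + 5 + 2 = 9.

9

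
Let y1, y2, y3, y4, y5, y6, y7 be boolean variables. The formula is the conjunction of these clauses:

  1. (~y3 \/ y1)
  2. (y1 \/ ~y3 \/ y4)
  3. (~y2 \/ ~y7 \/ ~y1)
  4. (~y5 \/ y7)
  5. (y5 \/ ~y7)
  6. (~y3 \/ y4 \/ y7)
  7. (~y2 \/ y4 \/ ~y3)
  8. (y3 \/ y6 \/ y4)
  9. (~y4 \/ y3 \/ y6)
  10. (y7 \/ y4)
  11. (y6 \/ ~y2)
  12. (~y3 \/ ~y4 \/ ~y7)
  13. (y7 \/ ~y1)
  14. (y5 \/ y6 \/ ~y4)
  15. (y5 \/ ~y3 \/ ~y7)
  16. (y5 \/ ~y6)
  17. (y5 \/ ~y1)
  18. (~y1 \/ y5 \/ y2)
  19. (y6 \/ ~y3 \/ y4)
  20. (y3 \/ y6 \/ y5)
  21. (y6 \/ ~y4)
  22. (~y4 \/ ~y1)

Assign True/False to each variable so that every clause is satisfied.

y1 = False, y2 = False, y3 = False, y4 = True, y5 = True, y6 = True, y7 = True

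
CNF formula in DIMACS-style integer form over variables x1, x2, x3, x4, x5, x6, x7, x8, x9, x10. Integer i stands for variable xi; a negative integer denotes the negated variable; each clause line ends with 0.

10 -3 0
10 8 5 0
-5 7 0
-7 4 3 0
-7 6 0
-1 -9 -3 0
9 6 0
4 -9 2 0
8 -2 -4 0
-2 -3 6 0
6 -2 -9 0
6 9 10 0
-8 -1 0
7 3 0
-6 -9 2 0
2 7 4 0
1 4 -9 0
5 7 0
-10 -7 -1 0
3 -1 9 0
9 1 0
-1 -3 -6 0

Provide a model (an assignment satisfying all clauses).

Set x1 = False and propagate.
  then x9 is forced to True.
  then x4 is forced to True.
Branch on x2: take x2 = True.
  then x8 is forced to True.
  then x6 is forced to True.
For the remaining variables, x3 = False, x5 = False, x7 = True, x10 = True works.
Check each clause:
  1. (!x3 || x10) — x10 is true.
  2. (x10 || x8 || x5) — x8 is true.
  3. (x7 || !x5) — !x5 is true.
  4. (x3 || !x7 || x4) — x4 is true.
  5. (x6 || !x7) — x6 is true.
  6. (!x9 || !x1 || !x3) — !x3 is true.
  7. (x9 || x6) — x9 is true.
  8. (x4 || !x9 || x2) — x2 is true.
  9. (!x2 || !x4 || x8) — x8 is true.
  10. (!x3 || x6 || !x2) — !x3 is true.
  11. (!x2 || x6 || !x9) — x6 is true.
  12. (x6 || x10 || x9) — x9 is true.
  13. (!x1 || !x8) — !x1 is true.
  14. (x3 || x7) — x7 is true.
  15. (x2 || !x9 || !x6) — x2 is true.
  16. (x4 || x2 || x7) — x2 is true.
  17. (!x9 || x1 || x4) — x4 is true.
  18. (x7 || x5) — x7 is true.
  19. (!x1 || !x10 || !x7) — !x1 is true.
  20. (x3 || x9 || !x1) — x9 is true.
  21. (x1 || x9) — x9 is true.
  22. (!x6 || !x3 || !x1) — !x3 is true.

x1=F  x2=T  x3=F  x4=T  x5=F  x6=T  x7=T  x8=T  x9=T  x10=T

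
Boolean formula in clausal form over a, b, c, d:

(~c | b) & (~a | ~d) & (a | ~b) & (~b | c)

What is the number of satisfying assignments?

4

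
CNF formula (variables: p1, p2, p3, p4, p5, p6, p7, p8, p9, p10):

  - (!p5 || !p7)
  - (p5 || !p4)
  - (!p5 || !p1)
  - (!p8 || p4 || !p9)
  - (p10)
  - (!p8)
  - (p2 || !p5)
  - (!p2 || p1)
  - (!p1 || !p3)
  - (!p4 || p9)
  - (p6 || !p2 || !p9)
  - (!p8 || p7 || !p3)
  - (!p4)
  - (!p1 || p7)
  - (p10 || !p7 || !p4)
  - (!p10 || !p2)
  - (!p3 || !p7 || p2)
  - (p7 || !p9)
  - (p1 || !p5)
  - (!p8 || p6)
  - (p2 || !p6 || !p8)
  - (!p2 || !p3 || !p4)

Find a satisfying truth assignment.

p1 = False, p2 = False, p3 = False, p4 = False, p5 = False, p6 = True, p7 = True, p8 = False, p9 = False, p10 = True

The clause (p10) is unit: p10 must be True.
The clause (!p8) is unit: p8 must be False.
(!p4) is a unit clause, so p4 = False.
Unit propagation: (!p2) forces p2 = False.
(!p5) is a unit clause, so p5 = False.
p1 occurs only negated in the remaining clauses — set p1 = False.
Pure literal: p3 appears only negated; assign p3 = False.
Set p7 = True and propagate.
p6, p9 are now unconstrained; take p6 = True, p9 = False.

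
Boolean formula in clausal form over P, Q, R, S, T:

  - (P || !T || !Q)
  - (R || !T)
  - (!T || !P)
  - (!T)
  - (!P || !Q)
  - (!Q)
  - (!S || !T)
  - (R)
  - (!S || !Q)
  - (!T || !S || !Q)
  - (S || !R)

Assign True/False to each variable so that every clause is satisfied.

Unit propagation: (!T) forces T = False.
The clause (!Q) is unit: Q must be False.
(R) is a unit clause, so R = True.
Unit propagation: (S) forces S = True.
P is now unconstrained; take P = False.
Every clause has at least one true literal under this assignment.

P=F  Q=F  R=T  S=T  T=F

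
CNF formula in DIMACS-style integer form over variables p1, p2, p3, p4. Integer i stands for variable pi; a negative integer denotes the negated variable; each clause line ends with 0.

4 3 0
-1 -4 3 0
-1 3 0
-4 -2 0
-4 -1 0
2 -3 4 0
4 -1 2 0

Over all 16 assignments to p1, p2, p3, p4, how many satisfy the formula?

Satisfying assignments:
  p1=0 p2=0 p3=0 p4=1
  p1=0 p2=0 p3=1 p4=1
  p1=0 p2=1 p3=1 p4=0
  p1=1 p2=1 p3=1 p4=0
Count: 4.

4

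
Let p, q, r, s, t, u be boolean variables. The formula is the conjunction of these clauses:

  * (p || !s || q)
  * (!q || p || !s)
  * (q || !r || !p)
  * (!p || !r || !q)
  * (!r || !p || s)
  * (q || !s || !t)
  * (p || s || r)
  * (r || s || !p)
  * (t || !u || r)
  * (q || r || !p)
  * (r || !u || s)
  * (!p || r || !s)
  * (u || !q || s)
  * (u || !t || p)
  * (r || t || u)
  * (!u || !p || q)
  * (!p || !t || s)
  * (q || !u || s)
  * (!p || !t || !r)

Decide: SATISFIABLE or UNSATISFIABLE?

Branch on p: take p = False.
Try q = False.
  then s is forced to False.
  then r is forced to True.
  then u is forced to False.
  then t is forced to False.
So p=0, q=0, r=1, s=0, t=0, u=0 is a satisfying assignment.

SATISFIABLE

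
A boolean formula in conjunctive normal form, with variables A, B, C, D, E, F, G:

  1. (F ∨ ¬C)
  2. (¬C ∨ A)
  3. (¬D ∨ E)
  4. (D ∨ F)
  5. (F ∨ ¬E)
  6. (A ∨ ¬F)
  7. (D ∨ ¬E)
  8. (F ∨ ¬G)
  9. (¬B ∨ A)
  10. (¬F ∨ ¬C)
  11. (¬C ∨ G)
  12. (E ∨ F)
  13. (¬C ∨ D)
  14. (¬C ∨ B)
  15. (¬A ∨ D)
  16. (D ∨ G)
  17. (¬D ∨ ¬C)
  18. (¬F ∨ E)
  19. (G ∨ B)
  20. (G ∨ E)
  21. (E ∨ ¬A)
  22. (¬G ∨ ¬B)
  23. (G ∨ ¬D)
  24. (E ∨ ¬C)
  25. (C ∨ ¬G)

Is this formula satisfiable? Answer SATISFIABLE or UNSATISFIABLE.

UNSATISFIABLE

C = True:
  propagation gives F=True; an empty clause results — contradiction.
C = False:
  propagation gives G=False, D=True; an empty clause results — contradiction.
Every branch closes, so no satisfying assignment exists.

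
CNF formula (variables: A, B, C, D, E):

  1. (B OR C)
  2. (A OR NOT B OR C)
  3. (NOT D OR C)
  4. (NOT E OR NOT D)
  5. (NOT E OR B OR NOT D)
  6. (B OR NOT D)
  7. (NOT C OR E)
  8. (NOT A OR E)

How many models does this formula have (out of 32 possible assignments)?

5

The models are:
  A=0 B=0 C=1 D=0 E=1
  A=0 B=1 C=1 D=0 E=1
  A=1 B=0 C=1 D=0 E=1
  A=1 B=1 C=0 D=0 E=1
  A=1 B=1 C=1 D=0 E=1
Count: 5.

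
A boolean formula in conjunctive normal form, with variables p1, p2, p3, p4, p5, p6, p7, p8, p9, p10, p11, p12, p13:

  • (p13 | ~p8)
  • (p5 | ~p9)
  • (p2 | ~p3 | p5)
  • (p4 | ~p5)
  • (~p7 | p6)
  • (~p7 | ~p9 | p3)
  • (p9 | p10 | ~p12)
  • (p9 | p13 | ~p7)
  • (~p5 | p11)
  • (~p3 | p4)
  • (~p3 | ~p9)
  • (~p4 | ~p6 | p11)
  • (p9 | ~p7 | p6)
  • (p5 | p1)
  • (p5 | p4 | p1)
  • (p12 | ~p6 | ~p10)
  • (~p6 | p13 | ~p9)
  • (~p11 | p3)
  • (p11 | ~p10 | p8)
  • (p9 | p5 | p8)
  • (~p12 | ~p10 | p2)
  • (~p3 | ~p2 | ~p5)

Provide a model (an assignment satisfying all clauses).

p1=True, p2=True, p3=False, p4=False, p5=False, p6=True, p7=True, p8=True, p9=False, p10=True, p11=False, p12=True, p13=True

Pure literal: p1 appears only positively; assign p1 = True.
p13 occurs only positively in the remaining clauses — set p13 = True.
Branch on p2: take p2 = True.
Branch on p3: take p3 = False.
  then p11 is forced to False.
  then p5 is forced to False.
  then p9 is forced to False.
  then p8 is forced to True.
Set p4 = False and propagate.
The remaining clauses are satisfied by p6 = True, p7 = True, p10 = True, p12 = True.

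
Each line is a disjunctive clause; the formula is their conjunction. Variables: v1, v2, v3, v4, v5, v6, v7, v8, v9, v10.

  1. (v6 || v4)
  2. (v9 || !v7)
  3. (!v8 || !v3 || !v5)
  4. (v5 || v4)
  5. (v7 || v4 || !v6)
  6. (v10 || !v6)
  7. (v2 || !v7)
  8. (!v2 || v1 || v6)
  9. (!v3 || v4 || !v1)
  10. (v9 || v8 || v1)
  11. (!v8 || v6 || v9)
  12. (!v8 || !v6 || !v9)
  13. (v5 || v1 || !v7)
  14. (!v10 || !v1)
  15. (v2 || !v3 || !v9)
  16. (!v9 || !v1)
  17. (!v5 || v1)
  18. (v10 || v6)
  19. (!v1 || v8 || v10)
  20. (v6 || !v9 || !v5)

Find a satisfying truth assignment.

v1=F, v2=T, v3=F, v4=T, v5=F, v6=T, v7=F, v8=T, v9=F, v10=T

v3 occurs only negated in the remaining clauses — set v3 = False.
Pure literal: v4 appears only positively; assign v4 = True.
Branch on v1: take v1 = False.
  then v5 is forced to False.
  then v7 is forced to False.
The remaining clauses are satisfied by v2 = True, v6 = True, v8 = True, v9 = False, v10 = True.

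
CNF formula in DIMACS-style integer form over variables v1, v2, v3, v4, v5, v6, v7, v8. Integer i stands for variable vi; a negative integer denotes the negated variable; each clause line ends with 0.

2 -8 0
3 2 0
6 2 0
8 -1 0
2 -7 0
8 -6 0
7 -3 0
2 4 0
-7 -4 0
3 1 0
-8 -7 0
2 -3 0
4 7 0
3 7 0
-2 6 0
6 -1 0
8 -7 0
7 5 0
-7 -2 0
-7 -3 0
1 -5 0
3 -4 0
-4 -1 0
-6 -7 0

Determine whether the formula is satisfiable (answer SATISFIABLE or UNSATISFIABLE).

UNSATISFIABLE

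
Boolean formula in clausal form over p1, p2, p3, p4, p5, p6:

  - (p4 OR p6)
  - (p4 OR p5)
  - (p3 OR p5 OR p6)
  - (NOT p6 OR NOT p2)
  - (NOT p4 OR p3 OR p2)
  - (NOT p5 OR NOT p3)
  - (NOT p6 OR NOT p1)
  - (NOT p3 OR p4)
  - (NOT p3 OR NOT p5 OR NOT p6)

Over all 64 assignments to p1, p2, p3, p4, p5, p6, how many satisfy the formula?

Satisfying assignments:
  p1=F p2=F p3=F p4=F p5=T p6=T
  p1=F p2=F p3=T p4=T p5=F p6=F
  p1=F p2=F p3=T p4=T p5=F p6=T
  p1=F p2=T p3=F p4=T p5=T p6=F
  p1=F p2=T p3=T p4=T p5=F p6=F
  p1=T p2=F p3=T p4=T p5=F p6=F
  p1=T p2=T p3=F p4=T p5=T p6=F
  p1=T p2=T p3=T p4=T p5=F p6=F
Count: 8.

8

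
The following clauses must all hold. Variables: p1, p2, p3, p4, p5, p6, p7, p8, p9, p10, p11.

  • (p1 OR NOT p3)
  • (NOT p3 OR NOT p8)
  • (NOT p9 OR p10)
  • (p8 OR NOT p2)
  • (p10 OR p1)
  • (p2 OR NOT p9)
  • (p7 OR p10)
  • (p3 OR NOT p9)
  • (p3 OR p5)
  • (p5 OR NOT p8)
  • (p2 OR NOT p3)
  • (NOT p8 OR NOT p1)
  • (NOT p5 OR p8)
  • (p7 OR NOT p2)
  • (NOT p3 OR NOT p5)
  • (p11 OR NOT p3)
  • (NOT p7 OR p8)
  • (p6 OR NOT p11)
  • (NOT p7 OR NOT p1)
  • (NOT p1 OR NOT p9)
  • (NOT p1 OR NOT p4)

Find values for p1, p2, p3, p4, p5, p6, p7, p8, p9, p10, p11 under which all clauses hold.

p1 = False  p2 = True  p3 = False  p4 = False  p5 = True  p6 = False  p7 = True  p8 = True  p9 = False  p10 = True  p11 = False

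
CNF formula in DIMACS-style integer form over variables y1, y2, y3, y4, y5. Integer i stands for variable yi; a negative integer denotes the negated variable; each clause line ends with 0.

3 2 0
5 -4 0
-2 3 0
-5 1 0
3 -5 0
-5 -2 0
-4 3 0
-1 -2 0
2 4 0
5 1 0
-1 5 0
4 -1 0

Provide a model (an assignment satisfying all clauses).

y1=1, y2=0, y3=1, y4=1, y5=1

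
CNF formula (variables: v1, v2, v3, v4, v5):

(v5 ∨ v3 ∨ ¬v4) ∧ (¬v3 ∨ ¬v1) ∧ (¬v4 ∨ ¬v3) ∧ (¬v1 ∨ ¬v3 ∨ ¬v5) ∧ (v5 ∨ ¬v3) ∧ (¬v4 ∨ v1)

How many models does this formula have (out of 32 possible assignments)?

12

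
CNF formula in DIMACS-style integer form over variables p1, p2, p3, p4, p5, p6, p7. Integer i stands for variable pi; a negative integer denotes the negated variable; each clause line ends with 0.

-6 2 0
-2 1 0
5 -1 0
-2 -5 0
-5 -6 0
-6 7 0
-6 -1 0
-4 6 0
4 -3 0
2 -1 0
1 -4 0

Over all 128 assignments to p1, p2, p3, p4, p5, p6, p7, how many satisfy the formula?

4

Satisfying assignments:
  p1=0 p2=0 p3=0 p4=0 p5=0 p6=0 p7=0
  p1=0 p2=0 p3=0 p4=0 p5=0 p6=0 p7=1
  p1=0 p2=0 p3=0 p4=0 p5=1 p6=0 p7=0
  p1=0 p2=0 p3=0 p4=0 p5=1 p6=0 p7=1
That's 4 in total.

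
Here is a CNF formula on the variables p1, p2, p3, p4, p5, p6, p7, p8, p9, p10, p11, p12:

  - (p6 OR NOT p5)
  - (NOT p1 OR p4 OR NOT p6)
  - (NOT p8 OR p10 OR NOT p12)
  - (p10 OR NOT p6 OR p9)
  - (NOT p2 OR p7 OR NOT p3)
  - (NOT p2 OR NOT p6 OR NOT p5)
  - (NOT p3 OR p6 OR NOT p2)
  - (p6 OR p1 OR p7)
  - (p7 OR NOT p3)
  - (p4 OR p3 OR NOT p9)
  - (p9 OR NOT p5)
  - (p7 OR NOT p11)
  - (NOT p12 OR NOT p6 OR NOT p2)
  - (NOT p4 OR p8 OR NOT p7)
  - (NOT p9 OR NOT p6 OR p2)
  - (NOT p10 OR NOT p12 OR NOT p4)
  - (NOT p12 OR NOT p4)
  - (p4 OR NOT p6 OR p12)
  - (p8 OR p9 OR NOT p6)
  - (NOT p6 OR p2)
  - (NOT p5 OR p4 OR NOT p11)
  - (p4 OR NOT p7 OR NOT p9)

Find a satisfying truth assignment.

p1=True  p2=True  p3=False  p4=True  p5=False  p6=False  p7=True  p8=True  p9=False  p10=False  p11=True  p12=False

Check each clause:
  1. (NOT p5 OR p6) — NOT p5 is true.
  2. (NOT p1 OR NOT p6 OR p4) — NOT p6 is true.
  3. (NOT p12 OR p10 OR NOT p8) — NOT p12 is true.
  4. (NOT p6 OR p9 OR p10) — NOT p6 is true.
  5. (NOT p2 OR p7 OR NOT p3) — NOT p3 is true.
  6. (NOT p5 OR NOT p6 OR NOT p2) — NOT p6 is true.
  7. (p6 OR NOT p3 OR NOT p2) — NOT p3 is true.
  8. (p1 OR p7 OR p6) — p1 is true.
  9. (NOT p3 OR p7) — NOT p3 is true.
  10. (NOT p9 OR p3 OR p4) — p4 is true.
  11. (NOT p5 OR p9) — NOT p5 is true.
  12. (p7 OR NOT p11) — p7 is true.
  13. (NOT p12 OR NOT p2 OR NOT p6) — NOT p6 is true.
  14. (p8 OR NOT p4 OR NOT p7) — p8 is true.
  15. (NOT p6 OR p2 OR NOT p9) — p2 is true.
  16. (NOT p4 OR NOT p12 OR NOT p10) — NOT p12 is true.
  17. (NOT p12 OR NOT p4) — NOT p12 is true.
  18. (p4 OR NOT p6 OR p12) — NOT p6 is true.
  19. (NOT p6 OR p9 OR p8) — p8 is true.
  20. (NOT p6 OR p2) — p2 is true.
  21. (NOT p11 OR p4 OR NOT p5) — NOT p5 is true.
  22. (p4 OR NOT p7 OR NOT p9) — p4 is true.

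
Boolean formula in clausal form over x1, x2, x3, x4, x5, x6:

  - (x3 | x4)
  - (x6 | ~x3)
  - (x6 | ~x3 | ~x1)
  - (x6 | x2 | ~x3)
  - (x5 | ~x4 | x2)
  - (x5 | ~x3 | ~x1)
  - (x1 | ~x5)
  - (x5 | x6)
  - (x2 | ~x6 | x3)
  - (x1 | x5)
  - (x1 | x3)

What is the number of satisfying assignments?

Split on x3, then x1.
  x3=T, x1=T: remaining (x2,x4,x5,x6) ∈ {(F,F,T,T); (F,T,T,T); (T,F,T,T); (T,T,T,T)} — 4.
  x3=T, x1=F: a clause becomes empty — 0.
  x3=F, x1=T: remaining (x2,x4,x5,x6) ∈ {(F,T,T,F); (T,T,F,T); (T,T,T,F); (T,T,T,T)} — 4.
  x3=F, x1=F: a clause becomes empty — 0.
Total: 4 + 0 + 4 + 0 = 8.

8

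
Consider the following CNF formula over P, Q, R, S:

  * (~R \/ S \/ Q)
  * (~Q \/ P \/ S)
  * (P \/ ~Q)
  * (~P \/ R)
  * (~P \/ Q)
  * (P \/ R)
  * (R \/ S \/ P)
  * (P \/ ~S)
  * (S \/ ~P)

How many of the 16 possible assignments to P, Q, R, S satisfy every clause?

1

The models are:
  P=1 Q=1 R=1 S=1
Count: 1.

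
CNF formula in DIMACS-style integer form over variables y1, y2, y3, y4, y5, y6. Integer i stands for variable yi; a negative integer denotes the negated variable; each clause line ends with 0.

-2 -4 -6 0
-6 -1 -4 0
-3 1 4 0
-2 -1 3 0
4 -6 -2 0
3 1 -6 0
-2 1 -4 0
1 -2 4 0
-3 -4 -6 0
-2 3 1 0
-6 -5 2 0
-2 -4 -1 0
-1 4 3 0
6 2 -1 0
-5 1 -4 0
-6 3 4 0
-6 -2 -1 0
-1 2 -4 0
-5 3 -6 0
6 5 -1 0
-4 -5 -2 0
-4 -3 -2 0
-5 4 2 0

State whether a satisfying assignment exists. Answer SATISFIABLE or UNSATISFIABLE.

Try y1 = True.
The remaining clauses are satisfied by y2 = False, y3 = True, y4 = False, y5 = False, y6 = True.
So y1=T, y2=F, y3=T, y4=F, y5=F, y6=T is a satisfying assignment.

SATISFIABLE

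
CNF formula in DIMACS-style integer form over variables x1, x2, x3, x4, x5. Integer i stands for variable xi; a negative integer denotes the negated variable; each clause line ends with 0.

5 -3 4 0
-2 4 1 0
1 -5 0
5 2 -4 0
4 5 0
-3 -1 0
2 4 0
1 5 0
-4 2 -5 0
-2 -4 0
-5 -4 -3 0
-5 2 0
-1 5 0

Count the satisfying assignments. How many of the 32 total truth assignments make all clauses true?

The models are:
  x1=1 x2=1 x3=0 x4=0 x5=1
Count: 1.

1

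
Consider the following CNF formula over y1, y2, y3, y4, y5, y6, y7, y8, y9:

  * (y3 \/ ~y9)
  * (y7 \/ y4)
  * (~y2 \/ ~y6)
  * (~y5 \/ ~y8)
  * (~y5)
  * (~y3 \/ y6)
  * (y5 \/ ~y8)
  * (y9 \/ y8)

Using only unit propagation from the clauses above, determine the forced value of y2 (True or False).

(~y5) is a unit clause: y5 = False.
In (y5 \/ ~y8), y5 is now false; ~y8 must hold, so y8 = False.
From (y8 \/ y9) and y8 = False: y9 = True.
(~y9 \/ y3): since y9 = True, the clause reduces to (y3). y3 = True.
From (y6 \/ ~y3) and y3 = True: y6 = True.
(~y2 \/ ~y6) with y6 = True leaves only ~y2, so y2 = False.

False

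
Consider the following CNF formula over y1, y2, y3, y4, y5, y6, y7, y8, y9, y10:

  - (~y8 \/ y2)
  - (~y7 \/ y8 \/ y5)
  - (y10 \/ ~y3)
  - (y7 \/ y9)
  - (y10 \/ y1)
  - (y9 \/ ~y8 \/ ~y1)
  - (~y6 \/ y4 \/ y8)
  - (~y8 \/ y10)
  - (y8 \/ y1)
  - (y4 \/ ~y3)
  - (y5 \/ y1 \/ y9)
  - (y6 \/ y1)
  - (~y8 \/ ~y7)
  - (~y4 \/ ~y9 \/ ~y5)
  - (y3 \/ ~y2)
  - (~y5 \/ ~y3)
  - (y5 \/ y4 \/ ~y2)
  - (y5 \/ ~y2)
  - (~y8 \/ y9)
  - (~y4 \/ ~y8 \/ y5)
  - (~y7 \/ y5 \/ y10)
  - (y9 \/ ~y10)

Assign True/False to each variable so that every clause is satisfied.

y1 = T  y2 = F  y3 = T  y4 = T  y5 = F  y6 = F  y7 = F  y8 = F  y9 = T  y10 = T

Try y1 = True.
Try y2 = False.
  then y8 is forced to False.
Try y3 = True.
  then y10 is forced to True.
  then y4 is forced to True.
  then y5 is forced to False.
  then y7 is forced to False.
  then y9 is forced to True.
y6 is now unconstrained; take y6 = False.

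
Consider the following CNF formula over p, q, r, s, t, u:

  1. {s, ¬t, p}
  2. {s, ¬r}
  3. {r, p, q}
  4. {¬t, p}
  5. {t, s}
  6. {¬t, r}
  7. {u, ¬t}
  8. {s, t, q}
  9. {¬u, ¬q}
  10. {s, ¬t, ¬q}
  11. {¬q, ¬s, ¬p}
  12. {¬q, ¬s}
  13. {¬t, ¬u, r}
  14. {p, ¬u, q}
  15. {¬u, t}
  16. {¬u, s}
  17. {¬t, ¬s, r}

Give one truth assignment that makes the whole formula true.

p = T, q = F, r = T, s = T, t = F, u = F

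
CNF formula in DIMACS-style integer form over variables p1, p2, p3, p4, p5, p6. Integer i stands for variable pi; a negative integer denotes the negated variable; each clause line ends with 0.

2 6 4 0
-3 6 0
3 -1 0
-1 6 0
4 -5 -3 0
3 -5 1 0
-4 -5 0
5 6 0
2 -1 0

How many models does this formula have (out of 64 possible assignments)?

10

Case analysis on p1 and p3:
  p1=T, p3=T: remaining (p2,p4,p5,p6) ∈ {(T,F,F,T); (T,T,F,T)} — 2.
  p1=T, p3=F: a clause becomes empty — 0.
  p1=F, p3=T: remaining (p2,p4,p5,p6) ∈ {(F,F,F,T); (F,T,F,T); (T,F,F,T); (T,T,F,T)} — 4.
  p1=F, p3=F: remaining (p2,p4,p5,p6) ∈ {(F,F,F,T); (F,T,F,T); (T,F,F,T); (T,T,F,T)} — 4.
Total: 2 + 0 + 4 + 4 = 10.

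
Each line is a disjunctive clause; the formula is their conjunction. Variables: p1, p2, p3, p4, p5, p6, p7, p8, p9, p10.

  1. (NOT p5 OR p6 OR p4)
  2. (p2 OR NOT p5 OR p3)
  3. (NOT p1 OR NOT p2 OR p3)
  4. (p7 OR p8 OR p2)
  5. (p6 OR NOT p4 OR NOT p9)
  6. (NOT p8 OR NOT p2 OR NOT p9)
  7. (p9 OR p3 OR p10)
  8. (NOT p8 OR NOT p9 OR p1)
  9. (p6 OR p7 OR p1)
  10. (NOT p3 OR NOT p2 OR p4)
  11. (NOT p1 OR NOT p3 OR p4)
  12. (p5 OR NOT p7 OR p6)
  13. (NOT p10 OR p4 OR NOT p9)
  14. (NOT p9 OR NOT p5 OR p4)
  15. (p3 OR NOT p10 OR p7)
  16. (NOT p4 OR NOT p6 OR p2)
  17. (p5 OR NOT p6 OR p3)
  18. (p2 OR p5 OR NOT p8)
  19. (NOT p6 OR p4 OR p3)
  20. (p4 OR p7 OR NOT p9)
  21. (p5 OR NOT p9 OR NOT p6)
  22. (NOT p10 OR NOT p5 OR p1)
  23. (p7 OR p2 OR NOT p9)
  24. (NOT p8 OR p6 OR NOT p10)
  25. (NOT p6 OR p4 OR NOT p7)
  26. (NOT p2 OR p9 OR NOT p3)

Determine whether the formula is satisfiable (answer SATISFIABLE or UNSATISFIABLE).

Branch on p1: take p1 = False.
For the remaining variables, p2 = False, p3 = True, p4 = True, p5 = True, p6 = False, p7 = True, p8 = False, p9 = False, p10 = False works.
Every clause has at least one true literal under this assignment.
So p1=False  p2=False  p3=True  p4=True  p5=True  p6=False  p7=True  p8=False  p9=False  p10=False is a satisfying assignment.

SATISFIABLE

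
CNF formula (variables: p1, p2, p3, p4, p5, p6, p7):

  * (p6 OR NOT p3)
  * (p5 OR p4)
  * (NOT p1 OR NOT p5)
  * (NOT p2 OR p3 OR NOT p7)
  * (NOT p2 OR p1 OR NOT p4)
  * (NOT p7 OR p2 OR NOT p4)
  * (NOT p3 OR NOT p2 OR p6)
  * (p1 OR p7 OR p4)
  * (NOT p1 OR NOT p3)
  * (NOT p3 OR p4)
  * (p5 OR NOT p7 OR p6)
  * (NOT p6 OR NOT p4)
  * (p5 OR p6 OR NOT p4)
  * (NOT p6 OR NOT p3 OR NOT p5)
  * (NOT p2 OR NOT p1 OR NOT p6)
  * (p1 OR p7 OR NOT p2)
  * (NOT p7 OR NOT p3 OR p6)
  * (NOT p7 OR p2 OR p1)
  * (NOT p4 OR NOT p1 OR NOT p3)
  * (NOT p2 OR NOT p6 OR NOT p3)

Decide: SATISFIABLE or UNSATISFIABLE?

SATISFIABLE

Branch on p1: take p1 = False.
Try p2 = False.
  then p7 is forced to False.
  then p4 is forced to True.
  then p6 is forced to False.
  then p3 is forced to False.
  then p5 is forced to True.
So p1=F, p2=F, p3=F, p4=T, p5=T, p6=F, p7=F is a satisfying assignment.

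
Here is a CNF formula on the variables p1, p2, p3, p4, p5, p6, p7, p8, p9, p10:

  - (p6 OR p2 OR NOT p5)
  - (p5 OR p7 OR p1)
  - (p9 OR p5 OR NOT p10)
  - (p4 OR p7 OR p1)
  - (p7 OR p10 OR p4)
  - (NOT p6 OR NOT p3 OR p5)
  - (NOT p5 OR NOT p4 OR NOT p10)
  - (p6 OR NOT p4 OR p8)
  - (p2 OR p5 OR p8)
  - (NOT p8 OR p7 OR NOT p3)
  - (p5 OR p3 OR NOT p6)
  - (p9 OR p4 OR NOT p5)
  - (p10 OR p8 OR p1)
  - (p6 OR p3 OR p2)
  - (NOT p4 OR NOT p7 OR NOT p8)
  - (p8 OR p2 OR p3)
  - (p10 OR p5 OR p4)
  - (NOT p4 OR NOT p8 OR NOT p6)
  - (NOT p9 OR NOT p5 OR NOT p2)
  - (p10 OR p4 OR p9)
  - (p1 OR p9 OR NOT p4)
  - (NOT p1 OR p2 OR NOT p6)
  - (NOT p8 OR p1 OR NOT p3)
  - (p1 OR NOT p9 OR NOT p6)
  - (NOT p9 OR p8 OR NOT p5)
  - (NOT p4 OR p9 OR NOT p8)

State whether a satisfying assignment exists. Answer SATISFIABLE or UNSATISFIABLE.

SATISFIABLE

Set p1 = True and propagate.
The remaining clauses are satisfied by p2 = True, p3 = True, p4 = True, p5 = True, p6 = True, p7 = True, p8 = False, p9 = False, p10 = False.
Every clause has at least one true literal under this assignment.
So p1 = T  p2 = T  p3 = T  p4 = T  p5 = T  p6 = T  p7 = T  p8 = F  p9 = F  p10 = F is a satisfying assignment.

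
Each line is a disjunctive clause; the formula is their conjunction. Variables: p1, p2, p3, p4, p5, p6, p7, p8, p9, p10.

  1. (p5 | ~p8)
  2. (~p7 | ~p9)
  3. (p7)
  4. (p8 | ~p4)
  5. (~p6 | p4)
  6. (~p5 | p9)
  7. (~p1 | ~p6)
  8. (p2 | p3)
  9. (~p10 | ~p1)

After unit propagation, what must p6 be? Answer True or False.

False

Unit clause (p7) sets p7 = True.
From (~p9 | ~p7) and p7 = True: p9 = False.
From (p9 | ~p5) and p9 = False: p5 = False.
From (p5 | ~p8) and p5 = False: p8 = False.
In (~p4 | p8), p8 is now false; ~p4 must hold, so p4 = False.
(~p6 | p4) with p4 = False leaves only ~p6, so p6 = False.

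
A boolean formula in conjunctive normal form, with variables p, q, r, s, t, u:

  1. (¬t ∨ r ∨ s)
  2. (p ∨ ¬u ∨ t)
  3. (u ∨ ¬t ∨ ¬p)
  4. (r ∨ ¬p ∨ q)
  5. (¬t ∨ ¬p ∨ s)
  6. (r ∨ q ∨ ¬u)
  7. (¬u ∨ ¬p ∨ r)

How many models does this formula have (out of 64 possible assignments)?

31

Split on p, then r.
  p=T, r=T: q free; 5 ways for (s,t,u) × 2^1 = 10.
  p=T, r=F: remaining (q,s,t,u) ∈ {(T,F,F,F); (T,T,F,F)} — 2.
  p=F, r=T: q, s free; 3 ways for (t,u) × 2^2 = 12.
  p=F, r=F: 7 of the 16 assignments to (q,s,t,u) work.
Total: 10 + 2 + 12 + 7 = 31.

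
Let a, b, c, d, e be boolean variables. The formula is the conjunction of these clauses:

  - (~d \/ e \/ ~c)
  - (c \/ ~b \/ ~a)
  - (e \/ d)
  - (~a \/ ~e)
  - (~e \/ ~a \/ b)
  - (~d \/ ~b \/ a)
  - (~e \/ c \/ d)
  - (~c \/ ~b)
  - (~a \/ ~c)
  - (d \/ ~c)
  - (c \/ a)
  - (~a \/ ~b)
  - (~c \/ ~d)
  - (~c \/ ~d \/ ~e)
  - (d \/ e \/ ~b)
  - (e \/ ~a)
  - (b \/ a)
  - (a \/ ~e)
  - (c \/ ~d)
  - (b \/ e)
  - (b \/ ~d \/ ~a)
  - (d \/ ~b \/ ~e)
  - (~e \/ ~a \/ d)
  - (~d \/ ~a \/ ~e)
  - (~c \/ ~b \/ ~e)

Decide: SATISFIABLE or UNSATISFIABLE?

UNSATISFIABLE

e = True:
  propagation gives a=False; an empty clause results — contradiction.
e = False:
  propagation gives d=True, c=False; an empty clause results — contradiction.
Every branch closes, so no satisfying assignment exists.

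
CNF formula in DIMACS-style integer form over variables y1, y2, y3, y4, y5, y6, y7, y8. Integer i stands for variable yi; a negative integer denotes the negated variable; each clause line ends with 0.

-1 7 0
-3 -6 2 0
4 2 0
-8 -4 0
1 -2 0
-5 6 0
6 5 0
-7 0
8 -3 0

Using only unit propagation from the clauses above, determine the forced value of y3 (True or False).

False

(NOT y7) stands alone — y7 = False.
(y7 OR NOT y1) with y7 = False leaves only NOT y1, so y1 = False.
In (y1 OR NOT y2), y1 is now false; NOT y2 must hold, so y2 = False.
In (y4 OR y2), y2 is now false; y4 must hold, so y4 = True.
(NOT y4 OR NOT y8) with y4 = True leaves only NOT y8, so y8 = False.
(NOT y3 OR y8): since y8 = False, the clause reduces to (NOT y3). y3 = False.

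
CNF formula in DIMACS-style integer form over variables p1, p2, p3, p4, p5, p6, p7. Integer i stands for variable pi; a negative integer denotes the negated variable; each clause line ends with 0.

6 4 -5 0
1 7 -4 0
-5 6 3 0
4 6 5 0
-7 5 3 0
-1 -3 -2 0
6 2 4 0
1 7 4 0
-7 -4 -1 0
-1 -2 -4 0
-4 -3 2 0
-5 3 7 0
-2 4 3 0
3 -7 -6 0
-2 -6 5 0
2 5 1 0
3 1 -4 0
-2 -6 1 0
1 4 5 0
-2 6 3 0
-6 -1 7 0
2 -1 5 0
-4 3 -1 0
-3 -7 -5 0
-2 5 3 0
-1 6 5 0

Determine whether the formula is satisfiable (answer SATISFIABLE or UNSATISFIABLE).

Try p1 = False.
Set p2 = True and propagate.
  then p6 is forced to False.
  then p3 is forced to True.
Try p4 = True.
  then p7 is forced to True.
  then p5 is forced to False.
So p1=F, p2=T, p3=T, p4=T, p5=F, p6=F, p7=T is a satisfying assignment.

SATISFIABLE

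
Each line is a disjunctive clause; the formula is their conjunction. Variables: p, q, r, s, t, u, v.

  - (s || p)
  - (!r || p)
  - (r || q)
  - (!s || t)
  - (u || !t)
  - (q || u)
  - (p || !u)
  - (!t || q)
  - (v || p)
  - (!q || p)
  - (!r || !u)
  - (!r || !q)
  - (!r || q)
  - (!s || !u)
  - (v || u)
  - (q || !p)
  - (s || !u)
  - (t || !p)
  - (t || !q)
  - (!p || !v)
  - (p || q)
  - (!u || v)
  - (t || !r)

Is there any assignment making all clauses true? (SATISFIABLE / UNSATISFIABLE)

UNSATISFIABLE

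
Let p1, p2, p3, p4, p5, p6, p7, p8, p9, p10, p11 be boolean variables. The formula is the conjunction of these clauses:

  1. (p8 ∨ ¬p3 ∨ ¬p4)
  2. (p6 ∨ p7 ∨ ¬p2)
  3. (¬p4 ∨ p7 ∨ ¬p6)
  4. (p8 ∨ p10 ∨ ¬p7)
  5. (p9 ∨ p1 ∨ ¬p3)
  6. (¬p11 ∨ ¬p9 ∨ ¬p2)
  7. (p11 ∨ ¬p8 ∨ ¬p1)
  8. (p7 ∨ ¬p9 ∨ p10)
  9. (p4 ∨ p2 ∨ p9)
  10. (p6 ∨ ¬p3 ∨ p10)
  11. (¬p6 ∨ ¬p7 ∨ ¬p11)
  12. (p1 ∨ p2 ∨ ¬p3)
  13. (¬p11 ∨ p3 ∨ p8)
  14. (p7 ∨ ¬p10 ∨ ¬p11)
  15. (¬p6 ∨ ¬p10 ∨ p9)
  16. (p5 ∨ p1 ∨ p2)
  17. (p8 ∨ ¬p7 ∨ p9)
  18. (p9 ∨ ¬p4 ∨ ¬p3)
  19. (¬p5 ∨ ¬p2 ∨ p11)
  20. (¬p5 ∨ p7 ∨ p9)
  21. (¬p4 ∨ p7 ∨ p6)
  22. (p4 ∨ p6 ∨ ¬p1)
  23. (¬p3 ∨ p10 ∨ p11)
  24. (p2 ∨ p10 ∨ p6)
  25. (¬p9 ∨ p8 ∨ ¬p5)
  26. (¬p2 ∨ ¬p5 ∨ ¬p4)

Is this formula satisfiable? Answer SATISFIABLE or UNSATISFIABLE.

SATISFIABLE

Try p1 = True.
Try p2 = True.
The remaining clauses are satisfied by p3 = False, p4 = True, p5 = False, p6 = False, p7 = True, p8 = True, p9 = False, p10 = True, p11 = True.
So p1=T, p2=T, p3=F, p4=T, p5=F, p6=F, p7=T, p8=T, p9=F, p10=T, p11=T is a satisfying assignment.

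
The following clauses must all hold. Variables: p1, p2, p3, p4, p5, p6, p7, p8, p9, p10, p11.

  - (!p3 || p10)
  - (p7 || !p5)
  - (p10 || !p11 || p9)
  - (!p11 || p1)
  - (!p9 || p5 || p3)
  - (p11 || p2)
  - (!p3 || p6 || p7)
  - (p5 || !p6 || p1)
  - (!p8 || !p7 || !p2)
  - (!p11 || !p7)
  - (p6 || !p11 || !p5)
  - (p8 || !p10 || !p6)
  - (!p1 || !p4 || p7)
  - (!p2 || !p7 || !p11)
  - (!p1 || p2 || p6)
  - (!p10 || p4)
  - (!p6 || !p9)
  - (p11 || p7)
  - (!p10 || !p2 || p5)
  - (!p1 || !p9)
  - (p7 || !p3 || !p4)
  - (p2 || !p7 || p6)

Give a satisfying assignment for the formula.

p1=F, p2=T, p3=F, p4=T, p5=T, p6=F, p7=T, p8=F, p9=T, p10=F, p11=F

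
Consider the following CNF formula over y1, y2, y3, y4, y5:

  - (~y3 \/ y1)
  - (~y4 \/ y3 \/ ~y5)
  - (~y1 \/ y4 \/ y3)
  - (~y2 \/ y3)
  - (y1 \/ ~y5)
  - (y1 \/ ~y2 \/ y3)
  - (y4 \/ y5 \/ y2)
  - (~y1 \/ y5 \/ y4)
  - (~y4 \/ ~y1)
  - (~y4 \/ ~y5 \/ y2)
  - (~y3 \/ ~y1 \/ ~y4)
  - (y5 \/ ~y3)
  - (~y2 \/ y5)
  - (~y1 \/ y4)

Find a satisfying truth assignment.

Set y1 = False and propagate.
  then y3 is forced to False.
  then y2 is forced to False.
  then y5 is forced to False.
  then y4 is forced to True.
Every clause has at least one true literal under this assignment.
Check each clause:
  1. (y1 \/ ~y3) — ~y3 is true.
  2. (~y4 \/ y3 \/ ~y5) — ~y5 is true.
  3. (y4 \/ ~y1 \/ y3) — y4 is true.
  4. (y3 \/ ~y2) — ~y2 is true.
  5. (~y5 \/ y1) — ~y5 is true.
  6. (y1 \/ y3 \/ ~y2) — ~y2 is true.
  7. (y5 \/ y4 \/ y2) — y4 is true.
  8. (y4 \/ y5 \/ ~y1) — y4 is true.
  9. (~y4 \/ ~y1) — ~y1 is true.
  10. (y2 \/ ~y5 \/ ~y4) — ~y5 is true.
  11. (~y3 \/ ~y4 \/ ~y1) — ~y3 is true.
  12. (~y3 \/ y5) — ~y3 is true.
  13. (~y2 \/ y5) — ~y2 is true.
  14. (y4 \/ ~y1) — y4 is true.

y1=F, y2=F, y3=F, y4=T, y5=F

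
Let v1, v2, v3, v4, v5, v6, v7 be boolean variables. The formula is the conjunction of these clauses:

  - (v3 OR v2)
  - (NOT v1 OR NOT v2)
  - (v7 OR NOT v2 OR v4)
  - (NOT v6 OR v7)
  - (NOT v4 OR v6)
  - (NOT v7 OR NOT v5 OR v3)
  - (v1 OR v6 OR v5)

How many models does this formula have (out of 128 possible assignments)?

21

Split on v2, then v6.
  v2=T, v6=T: v4 free; 3 ways for (v1,v3,v5,v7) × 2^1 = 6.
  v2=T, v6=F: remaining (v1,v3,v4,v5,v7) ∈ {(F,T,F,T,T)} — 1.
  v2=F, v6=T: forces v3=T; v7=T; v1, v4, v5 free → 2^3 = 8.
  v2=F, v6=F: v7 free; 3 ways for (v1,v3,v4,v5) × 2^1 = 6.
Total: 6 + 1 + 8 + 6 = 21.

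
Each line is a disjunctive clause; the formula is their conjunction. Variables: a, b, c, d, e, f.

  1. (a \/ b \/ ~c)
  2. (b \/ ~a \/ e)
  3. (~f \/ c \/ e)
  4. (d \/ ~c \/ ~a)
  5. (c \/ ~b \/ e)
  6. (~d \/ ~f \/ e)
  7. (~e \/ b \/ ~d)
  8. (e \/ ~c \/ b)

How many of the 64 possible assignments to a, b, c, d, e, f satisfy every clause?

24

Case analysis on e and b:
  e=T, b=T: f free; 7 ways for (a,c,d) × 2^1 = 14.
  e=T, b=F: remaining (a,c,d,f) ∈ {(F,F,F,F); (F,F,F,T); (T,F,F,F); (T,F,F,T)} — 4.
  e=F, b=T: remaining (a,c,d,f) ∈ {(F,T,F,F); (F,T,F,T); (F,T,T,F); (T,T,T,F)} — 4.
  e=F, b=F: remaining (a,c,d,f) ∈ {(F,F,F,F); (F,F,T,F)} — 2.
Total: 14 + 4 + 4 + 2 = 24.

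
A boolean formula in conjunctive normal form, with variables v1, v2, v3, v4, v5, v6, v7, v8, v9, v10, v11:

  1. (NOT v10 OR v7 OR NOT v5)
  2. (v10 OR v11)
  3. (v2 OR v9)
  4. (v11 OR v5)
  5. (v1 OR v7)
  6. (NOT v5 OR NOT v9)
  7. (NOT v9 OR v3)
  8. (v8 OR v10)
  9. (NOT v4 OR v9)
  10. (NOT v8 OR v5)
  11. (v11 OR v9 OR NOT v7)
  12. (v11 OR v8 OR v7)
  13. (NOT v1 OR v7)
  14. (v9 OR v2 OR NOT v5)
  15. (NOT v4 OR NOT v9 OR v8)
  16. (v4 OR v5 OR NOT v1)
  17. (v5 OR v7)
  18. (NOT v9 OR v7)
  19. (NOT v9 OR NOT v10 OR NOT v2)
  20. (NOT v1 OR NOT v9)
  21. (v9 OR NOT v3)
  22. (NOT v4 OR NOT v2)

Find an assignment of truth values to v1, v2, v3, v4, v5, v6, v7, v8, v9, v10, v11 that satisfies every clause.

Pure literal: v11 appears only positively; assign v11 = True.
Branch on v1: take v1 = False.
  then v7 is forced to True.
The remaining clauses are satisfied by v2 = True, v3 = False, v4 = False, v5 = True, v6 = True, v8 = True, v9 = False, v10 = False.
Every clause has at least one true literal under this assignment.

v1=F, v2=T, v3=F, v4=F, v5=T, v6=T, v7=T, v8=T, v9=F, v10=F, v11=T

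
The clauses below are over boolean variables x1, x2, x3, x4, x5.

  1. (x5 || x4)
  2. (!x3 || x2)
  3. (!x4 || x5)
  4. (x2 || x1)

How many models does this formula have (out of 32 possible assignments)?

10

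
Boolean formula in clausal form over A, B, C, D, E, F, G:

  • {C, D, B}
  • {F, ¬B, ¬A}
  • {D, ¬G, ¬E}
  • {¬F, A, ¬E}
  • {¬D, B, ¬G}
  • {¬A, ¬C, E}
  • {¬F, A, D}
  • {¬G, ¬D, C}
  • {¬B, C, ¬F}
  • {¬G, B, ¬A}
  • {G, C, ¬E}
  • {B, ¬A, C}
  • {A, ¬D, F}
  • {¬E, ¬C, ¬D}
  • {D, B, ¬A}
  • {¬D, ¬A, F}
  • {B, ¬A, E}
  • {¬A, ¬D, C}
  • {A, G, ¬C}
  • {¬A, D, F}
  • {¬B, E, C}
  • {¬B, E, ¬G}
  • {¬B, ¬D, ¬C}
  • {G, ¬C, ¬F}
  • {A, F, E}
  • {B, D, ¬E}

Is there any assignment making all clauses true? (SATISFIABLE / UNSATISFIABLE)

SATISFIABLE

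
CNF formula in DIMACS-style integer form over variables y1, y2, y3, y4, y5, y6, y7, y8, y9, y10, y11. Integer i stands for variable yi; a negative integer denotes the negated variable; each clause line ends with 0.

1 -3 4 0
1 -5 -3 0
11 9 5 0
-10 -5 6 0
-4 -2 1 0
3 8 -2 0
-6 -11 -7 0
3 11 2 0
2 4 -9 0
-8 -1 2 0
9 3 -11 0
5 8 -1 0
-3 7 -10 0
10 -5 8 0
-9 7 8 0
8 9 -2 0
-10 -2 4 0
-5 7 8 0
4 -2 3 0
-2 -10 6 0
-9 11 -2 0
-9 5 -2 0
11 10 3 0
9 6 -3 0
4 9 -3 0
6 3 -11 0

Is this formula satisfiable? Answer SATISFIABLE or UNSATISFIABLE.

SATISFIABLE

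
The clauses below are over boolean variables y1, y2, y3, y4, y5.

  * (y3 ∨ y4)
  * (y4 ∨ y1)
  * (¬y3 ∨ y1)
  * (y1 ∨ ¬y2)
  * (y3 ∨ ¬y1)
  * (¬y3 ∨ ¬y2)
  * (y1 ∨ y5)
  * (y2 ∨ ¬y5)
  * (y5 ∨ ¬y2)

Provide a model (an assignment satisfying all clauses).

y1=T  y2=F  y3=T  y4=T  y5=F

y4 occurs only positively in the remaining clauses — set y4 = True.
Try y1 = True.
  then y3 is forced to True.
  then y2 is forced to False.
  then y5 is forced to False.
Every clause has at least one true literal under this assignment.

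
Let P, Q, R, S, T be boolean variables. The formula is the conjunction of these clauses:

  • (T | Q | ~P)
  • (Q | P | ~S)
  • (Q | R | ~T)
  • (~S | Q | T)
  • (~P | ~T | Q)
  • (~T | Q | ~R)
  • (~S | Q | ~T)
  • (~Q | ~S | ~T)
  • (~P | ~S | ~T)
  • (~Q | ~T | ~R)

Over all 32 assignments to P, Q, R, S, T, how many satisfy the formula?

Split on Q, then T.
  Q=1, T=1: remaining (P,R,S) ∈ {(0,0,0); (1,0,0)} — 2.
  Q=1, T=0: P, R, S free → 2^3 = 8.
  Q=0, T=1: a clause becomes empty — 0.
  Q=0, T=0: remaining (P,R,S) ∈ {(0,0,0); (0,1,0)} — 2.
Total: 2 + 8 + 0 + 2 = 12.

12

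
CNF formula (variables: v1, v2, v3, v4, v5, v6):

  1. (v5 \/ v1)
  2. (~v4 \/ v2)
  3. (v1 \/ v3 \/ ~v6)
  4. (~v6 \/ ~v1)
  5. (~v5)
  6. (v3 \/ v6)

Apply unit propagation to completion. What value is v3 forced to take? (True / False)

True

(~v5) stands alone — v5 = False.
(v5 \/ v1) with v5 = False leaves only v1, so v1 = True.
From (~v6 \/ ~v1) and v1 = True: v6 = False.
(v6 \/ v3): since v6 = False, the clause reduces to (v3). v3 = True.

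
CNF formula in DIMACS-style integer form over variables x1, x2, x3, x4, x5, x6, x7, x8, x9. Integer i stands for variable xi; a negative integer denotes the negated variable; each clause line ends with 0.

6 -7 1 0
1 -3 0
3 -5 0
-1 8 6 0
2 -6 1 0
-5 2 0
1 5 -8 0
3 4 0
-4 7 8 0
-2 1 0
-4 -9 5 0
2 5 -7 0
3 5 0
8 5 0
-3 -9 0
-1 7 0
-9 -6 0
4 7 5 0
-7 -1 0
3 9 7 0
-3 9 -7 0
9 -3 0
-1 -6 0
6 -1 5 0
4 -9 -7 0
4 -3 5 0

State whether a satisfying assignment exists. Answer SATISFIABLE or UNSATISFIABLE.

UNSATISFIABLE

x1 = True:
  propagation gives x7=True; an empty clause results — contradiction.
x1 = False:
  propagation gives x3=False, x5=False; an empty clause results — contradiction.
Every branch closes, so no satisfying assignment exists.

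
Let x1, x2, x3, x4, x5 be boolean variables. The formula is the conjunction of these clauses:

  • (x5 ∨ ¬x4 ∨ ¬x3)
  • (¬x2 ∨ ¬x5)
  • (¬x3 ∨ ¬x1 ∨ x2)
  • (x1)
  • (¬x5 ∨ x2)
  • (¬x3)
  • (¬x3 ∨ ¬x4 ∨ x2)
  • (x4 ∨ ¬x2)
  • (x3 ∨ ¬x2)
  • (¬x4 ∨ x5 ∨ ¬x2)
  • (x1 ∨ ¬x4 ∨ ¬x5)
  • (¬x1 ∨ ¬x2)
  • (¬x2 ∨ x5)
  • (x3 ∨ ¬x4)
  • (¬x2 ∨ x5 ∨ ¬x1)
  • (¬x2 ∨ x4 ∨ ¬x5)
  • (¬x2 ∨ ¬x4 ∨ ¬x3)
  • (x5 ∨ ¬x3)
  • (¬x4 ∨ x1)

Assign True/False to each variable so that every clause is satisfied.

x1=1  x2=0  x3=0  x4=0  x5=0

Check each clause:
  1. (¬x4 ∨ x5 ∨ ¬x3) — ¬x3 is true.
  2. (¬x5 ∨ ¬x2) — ¬x5 is true.
  3. (¬x1 ∨ ¬x3 ∨ x2) — ¬x3 is true.
  4. (x1) — x1 is true.
  5. (x2 ∨ ¬x5) — ¬x5 is true.
  6. (¬x3) — ¬x3 is true.
  7. (x2 ∨ ¬x3 ∨ ¬x4) — ¬x4 is true.
  8. (x4 ∨ ¬x2) — ¬x2 is true.
  9. (x3 ∨ ¬x2) — ¬x2 is true.
  10. (¬x2 ∨ ¬x4 ∨ x5) — ¬x4 is true.
  11. (¬x4 ∨ ¬x5 ∨ x1) — x1 is true.
  12. (¬x1 ∨ ¬x2) — ¬x2 is true.
  13. (¬x2 ∨ x5) — ¬x2 is true.
  14. (x3 ∨ ¬x4) — ¬x4 is true.
  15. (¬x1 ∨ ¬x2 ∨ x5) — ¬x2 is true.
  16. (¬x2 ∨ ¬x5 ∨ x4) — ¬x5 is true.
  17. (¬x4 ∨ ¬x3 ∨ ¬x2) — ¬x4 is true.
  18. (x5 ∨ ¬x3) — ¬x3 is true.
  19. (¬x4 ∨ x1) — x1 is true.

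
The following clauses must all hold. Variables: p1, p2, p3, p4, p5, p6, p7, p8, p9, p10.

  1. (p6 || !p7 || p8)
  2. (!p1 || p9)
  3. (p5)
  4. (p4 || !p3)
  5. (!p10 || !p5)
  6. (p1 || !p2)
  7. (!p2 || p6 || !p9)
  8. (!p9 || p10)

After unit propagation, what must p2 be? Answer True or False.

Unit clause (p5) sets p5 = True.
(!p10 || !p5) with p5 = True leaves only !p10, so p10 = False.
(!p9 || p10) with p10 = False leaves only !p9, so p9 = False.
(p9 || !p1) with p9 = False leaves only !p1, so p1 = False.
(!p2 || p1): since p1 = False, the clause reduces to (!p2). p2 = False.

False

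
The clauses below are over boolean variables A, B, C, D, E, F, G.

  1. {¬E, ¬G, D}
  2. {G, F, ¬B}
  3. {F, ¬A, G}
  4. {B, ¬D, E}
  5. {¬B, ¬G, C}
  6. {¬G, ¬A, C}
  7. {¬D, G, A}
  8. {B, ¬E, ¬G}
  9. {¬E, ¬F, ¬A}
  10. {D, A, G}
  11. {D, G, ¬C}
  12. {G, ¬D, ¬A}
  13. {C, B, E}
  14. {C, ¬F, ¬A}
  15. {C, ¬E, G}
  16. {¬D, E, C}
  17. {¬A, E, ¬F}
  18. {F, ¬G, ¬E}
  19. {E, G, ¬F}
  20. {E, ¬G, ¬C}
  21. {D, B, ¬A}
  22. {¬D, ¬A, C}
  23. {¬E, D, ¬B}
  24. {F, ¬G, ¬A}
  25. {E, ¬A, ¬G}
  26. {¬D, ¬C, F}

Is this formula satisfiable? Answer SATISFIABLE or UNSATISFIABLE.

SATISFIABLE

Set A = False and propagate.
For the remaining variables, B = True, C = True, D = True, E = True, F = True, G = True works.
So A=0, B=1, C=1, D=1, E=1, F=1, G=1 is a satisfying assignment.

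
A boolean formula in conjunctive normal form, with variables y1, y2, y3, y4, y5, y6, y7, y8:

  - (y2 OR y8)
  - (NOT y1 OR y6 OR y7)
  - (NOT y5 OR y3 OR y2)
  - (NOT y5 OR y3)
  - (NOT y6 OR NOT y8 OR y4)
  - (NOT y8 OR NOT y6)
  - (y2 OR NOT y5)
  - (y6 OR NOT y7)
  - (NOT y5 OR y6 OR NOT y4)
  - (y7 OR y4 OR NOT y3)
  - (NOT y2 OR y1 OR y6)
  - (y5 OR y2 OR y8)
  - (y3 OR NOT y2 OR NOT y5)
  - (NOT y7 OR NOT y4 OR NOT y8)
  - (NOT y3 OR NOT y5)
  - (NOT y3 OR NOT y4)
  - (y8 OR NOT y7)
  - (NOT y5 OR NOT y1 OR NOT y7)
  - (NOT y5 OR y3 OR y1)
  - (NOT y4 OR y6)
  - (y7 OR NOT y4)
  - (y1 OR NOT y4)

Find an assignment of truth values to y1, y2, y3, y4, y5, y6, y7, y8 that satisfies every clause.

y1 = F  y2 = F  y3 = F  y4 = F  y5 = F  y6 = F  y7 = F  y8 = T

Branch on y1: take y1 = False.
  then y4 is forced to False.
Branch on y2: take y2 = False.
  then y8 is forced to True.
  then y6 is forced to False.
  then y5 is forced to False.
  then y7 is forced to False.
  then y3 is forced to False.
Every clause has at least one true literal under this assignment.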